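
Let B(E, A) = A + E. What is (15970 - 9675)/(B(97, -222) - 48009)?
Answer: -6295/48134 ≈ -0.13078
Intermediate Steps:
(15970 - 9675)/(B(97, -222) - 48009) = (15970 - 9675)/((-222 + 97) - 48009) = 6295/(-125 - 48009) = 6295/(-48134) = 6295*(-1/48134) = -6295/48134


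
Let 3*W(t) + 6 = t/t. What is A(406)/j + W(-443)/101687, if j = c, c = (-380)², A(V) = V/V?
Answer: -416939/44050808400 ≈ -9.4650e-6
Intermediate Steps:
A(V) = 1
c = 144400
W(t) = -5/3 (W(t) = -2 + (t/t)/3 = -2 + (⅓)*1 = -2 + ⅓ = -5/3)
j = 144400
A(406)/j + W(-443)/101687 = 1/144400 - 5/3/101687 = 1*(1/144400) - 5/3*1/101687 = 1/144400 - 5/305061 = -416939/44050808400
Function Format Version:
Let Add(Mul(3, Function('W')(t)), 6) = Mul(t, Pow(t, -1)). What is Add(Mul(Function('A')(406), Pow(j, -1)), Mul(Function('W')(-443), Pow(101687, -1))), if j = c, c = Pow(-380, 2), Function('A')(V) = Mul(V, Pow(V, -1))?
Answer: Rational(-416939, 44050808400) ≈ -9.4650e-6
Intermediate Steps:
Function('A')(V) = 1
c = 144400
Function('W')(t) = Rational(-5, 3) (Function('W')(t) = Add(-2, Mul(Rational(1, 3), Mul(t, Pow(t, -1)))) = Add(-2, Mul(Rational(1, 3), 1)) = Add(-2, Rational(1, 3)) = Rational(-5, 3))
j = 144400
Add(Mul(Function('A')(406), Pow(j, -1)), Mul(Function('W')(-443), Pow(101687, -1))) = Add(Mul(1, Pow(144400, -1)), Mul(Rational(-5, 3), Pow(101687, -1))) = Add(Mul(1, Rational(1, 144400)), Mul(Rational(-5, 3), Rational(1, 101687))) = Add(Rational(1, 144400), Rational(-5, 305061)) = Rational(-416939, 44050808400)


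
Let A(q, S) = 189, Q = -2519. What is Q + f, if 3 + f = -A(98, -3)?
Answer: -2711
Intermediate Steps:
f = -192 (f = -3 - 1*189 = -3 - 189 = -192)
Q + f = -2519 - 192 = -2711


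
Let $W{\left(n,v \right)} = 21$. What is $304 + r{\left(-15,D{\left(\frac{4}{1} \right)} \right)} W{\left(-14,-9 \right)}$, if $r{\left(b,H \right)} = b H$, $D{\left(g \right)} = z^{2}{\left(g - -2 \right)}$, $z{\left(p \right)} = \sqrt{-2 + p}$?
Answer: $-956$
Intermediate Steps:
$D{\left(g \right)} = g$ ($D{\left(g \right)} = \left(\sqrt{-2 + \left(g - -2\right)}\right)^{2} = \left(\sqrt{-2 + \left(g + 2\right)}\right)^{2} = \left(\sqrt{-2 + \left(2 + g\right)}\right)^{2} = \left(\sqrt{g}\right)^{2} = g$)
$r{\left(b,H \right)} = H b$
$304 + r{\left(-15,D{\left(\frac{4}{1} \right)} \right)} W{\left(-14,-9 \right)} = 304 + \frac{4}{1} \left(-15\right) 21 = 304 + 4 \cdot 1 \left(-15\right) 21 = 304 + 4 \left(-15\right) 21 = 304 - 1260 = -956$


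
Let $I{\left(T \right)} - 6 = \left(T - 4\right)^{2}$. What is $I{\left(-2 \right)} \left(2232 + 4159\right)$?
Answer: $268422$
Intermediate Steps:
$I{\left(T \right)} = 6 + \left(-4 + T\right)^{2}$ ($I{\left(T \right)} = 6 + \left(T - 4\right)^{2} = 6 + \left(-4 + T\right)^{2}$)
$I{\left(-2 \right)} \left(2232 + 4159\right) = \left(6 + \left(-4 - 2\right)^{2}\right) \left(2232 + 4159\right) = \left(6 + \left(-6\right)^{2}\right) 6391 = \left(6 + 36\right) 6391 = 42 \cdot 6391 = 268422$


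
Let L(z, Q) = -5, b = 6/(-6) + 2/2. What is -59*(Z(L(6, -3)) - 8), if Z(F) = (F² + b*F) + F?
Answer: -708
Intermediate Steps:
b = 0 (b = 6*(-⅙) + 2*(½) = -1 + 1 = 0)
Z(F) = F + F² (Z(F) = (F² + 0*F) + F = (F² + 0) + F = F² + F = F + F²)
-59*(Z(L(6, -3)) - 8) = -59*(-5*(1 - 5) - 8) = -59*(-5*(-4) - 8) = -59*(20 - 8) = -59*12 = -708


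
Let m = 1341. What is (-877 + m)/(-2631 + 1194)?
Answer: -464/1437 ≈ -0.32290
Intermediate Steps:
(-877 + m)/(-2631 + 1194) = (-877 + 1341)/(-2631 + 1194) = 464/(-1437) = 464*(-1/1437) = -464/1437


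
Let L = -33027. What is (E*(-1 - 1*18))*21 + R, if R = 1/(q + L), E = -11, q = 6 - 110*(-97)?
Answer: 98098538/22351 ≈ 4389.0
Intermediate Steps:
q = 10676 (q = 6 + 10670 = 10676)
R = -1/22351 (R = 1/(10676 - 33027) = 1/(-22351) = -1/22351 ≈ -4.4741e-5)
(E*(-1 - 1*18))*21 + R = -11*(-1 - 1*18)*21 - 1/22351 = -11*(-1 - 18)*21 - 1/22351 = -11*(-19)*21 - 1/22351 = 209*21 - 1/22351 = 4389 - 1/22351 = 98098538/22351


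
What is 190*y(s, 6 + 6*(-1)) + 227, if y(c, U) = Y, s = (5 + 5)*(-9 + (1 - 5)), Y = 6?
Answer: 1367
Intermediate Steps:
s = -130 (s = 10*(-9 - 4) = 10*(-13) = -130)
y(c, U) = 6
190*y(s, 6 + 6*(-1)) + 227 = 190*6 + 227 = 1140 + 227 = 1367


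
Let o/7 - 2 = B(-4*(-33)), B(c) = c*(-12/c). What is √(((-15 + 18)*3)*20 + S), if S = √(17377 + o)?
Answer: √(180 + 3*√1923) ≈ 17.651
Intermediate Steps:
B(c) = -12
o = -70 (o = 14 + 7*(-12) = 14 - 84 = -70)
S = 3*√1923 (S = √(17377 - 70) = √17307 = 3*√1923 ≈ 131.56)
√(((-15 + 18)*3)*20 + S) = √(((-15 + 18)*3)*20 + 3*√1923) = √((3*3)*20 + 3*√1923) = √(9*20 + 3*√1923) = √(180 + 3*√1923)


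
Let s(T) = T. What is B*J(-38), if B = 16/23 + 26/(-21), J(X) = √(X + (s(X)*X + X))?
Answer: -524*√38/161 ≈ -20.063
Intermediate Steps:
J(X) = √(X² + 2*X) (J(X) = √(X + (X*X + X)) = √(X + (X² + X)) = √(X + (X + X²)) = √(X² + 2*X))
B = -262/483 (B = 16*(1/23) + 26*(-1/21) = 16/23 - 26/21 = -262/483 ≈ -0.54244)
B*J(-38) = -262*6*√38/483 = -524*√38/161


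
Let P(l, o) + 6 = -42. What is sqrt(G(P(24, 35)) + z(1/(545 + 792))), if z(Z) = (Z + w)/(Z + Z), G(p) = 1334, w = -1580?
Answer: I*sqrt(4219582)/2 ≈ 1027.1*I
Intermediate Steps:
P(l, o) = -48 (P(l, o) = -6 - 42 = -48)
z(Z) = (-1580 + Z)/(2*Z) (z(Z) = (Z - 1580)/(Z + Z) = (-1580 + Z)/((2*Z)) = (-1580 + Z)*(1/(2*Z)) = (-1580 + Z)/(2*Z))
sqrt(G(P(24, 35)) + z(1/(545 + 792))) = sqrt(1334 + (-1580 + 1/(545 + 792))/(2*(1/(545 + 792)))) = sqrt(1334 + (-1580 + 1/1337)/(2*(1/1337))) = sqrt(1334 + (1/2)*1337*(-2112459/1337)) = sqrt(1334 - 2112459/2) = sqrt(-2109791/2) = I*sqrt(4219582)/2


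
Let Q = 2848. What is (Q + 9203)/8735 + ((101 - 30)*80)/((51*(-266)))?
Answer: 56934533/59249505 ≈ 0.96093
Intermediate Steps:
(Q + 9203)/8735 + ((101 - 30)*80)/((51*(-266))) = (2848 + 9203)/8735 + ((101 - 30)*80)/((51*(-266))) = 12051*(1/8735) + (71*80)/(-13566) = 12051/8735 + 5680*(-1/13566) = 12051/8735 - 2840/6783 = 56934533/59249505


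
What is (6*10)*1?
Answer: 60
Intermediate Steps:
(6*10)*1 = 60*1 = 60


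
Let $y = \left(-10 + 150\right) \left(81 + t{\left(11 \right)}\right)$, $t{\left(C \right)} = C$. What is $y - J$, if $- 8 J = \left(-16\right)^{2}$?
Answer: $12912$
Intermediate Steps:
$J = -32$ ($J = - \frac{\left(-16\right)^{2}}{8} = \left(- \frac{1}{8}\right) 256 = -32$)
$y = 12880$ ($y = \left(-10 + 150\right) \left(81 + 11\right) = 140 \cdot 92 = 12880$)
$y - J = 12880 - -32 = 12880 + 32 = 12912$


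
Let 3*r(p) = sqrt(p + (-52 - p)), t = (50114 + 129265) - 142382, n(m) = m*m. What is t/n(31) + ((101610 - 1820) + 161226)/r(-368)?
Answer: 36997/961 - 391524*I*sqrt(13)/13 ≈ 38.498 - 1.0859e+5*I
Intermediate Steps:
n(m) = m**2
t = 36997 (t = 179379 - 142382 = 36997)
r(p) = 2*I*sqrt(13)/3 (r(p) = sqrt(p + (-52 - p))/3 = sqrt(-52)/3 = (2*I*sqrt(13))/3 = 2*I*sqrt(13)/3)
t/n(31) + ((101610 - 1820) + 161226)/r(-368) = 36997/(31**2) + ((101610 - 1820) + 161226)/((2*I*sqrt(13)/3)) = 36997/961 + (99790 + 161226)*(-3*I*sqrt(13)/26) = 36997*(1/961) + 261016*(-3*I*sqrt(13)/26) = 36997/961 - 391524*I*sqrt(13)/13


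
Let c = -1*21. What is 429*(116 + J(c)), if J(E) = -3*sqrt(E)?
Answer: 49764 - 1287*I*sqrt(21) ≈ 49764.0 - 5897.8*I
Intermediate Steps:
c = -21
429*(116 + J(c)) = 429*(116 - 3*I*sqrt(21)) = 49764 - 1287*I*sqrt(21)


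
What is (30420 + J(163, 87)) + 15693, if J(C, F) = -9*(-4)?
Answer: 46149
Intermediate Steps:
J(C, F) = 36
(30420 + J(163, 87)) + 15693 = (30420 + 36) + 15693 = 30456 + 15693 = 46149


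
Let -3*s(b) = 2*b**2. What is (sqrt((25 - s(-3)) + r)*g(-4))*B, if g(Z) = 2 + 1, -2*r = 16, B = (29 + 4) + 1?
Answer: 102*sqrt(23) ≈ 489.17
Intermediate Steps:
B = 34 (B = 33 + 1 = 34)
r = -8 (r = -1/2*16 = -8)
s(b) = -2*b**2/3
g(Z) = 3
(sqrt((25 - s(-3)) + r)*g(-4))*B = (sqrt((25 - (-2)*(-3)**2/3) - 8)*3)*34 = (sqrt((25 - (-2)*9/3) - 8)*3)*34 = (sqrt((25 - 1*(-6)) - 8)*3)*34 = (sqrt((25 + 6) - 8)*3)*34 = (sqrt(31 - 8)*3)*34 = (sqrt(23)*3)*34 = (3*sqrt(23))*34 = 102*sqrt(23)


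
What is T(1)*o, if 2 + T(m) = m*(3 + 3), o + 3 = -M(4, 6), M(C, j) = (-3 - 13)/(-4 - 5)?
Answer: -172/9 ≈ -19.111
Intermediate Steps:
M(C, j) = 16/9 (M(C, j) = -16/(-9) = -16*(-1/9) = 16/9)
o = -43/9 (o = -3 - 1*16/9 = -3 - 16/9 = -43/9 ≈ -4.7778)
T(m) = -2 + 6*m (T(m) = -2 + m*(3 + 3) = -2 + m*6 = -2 + 6*m)
T(1)*o = (-2 + 6*1)*(-43/9) = (-2 + 6)*(-43/9) = 4*(-43/9) = -172/9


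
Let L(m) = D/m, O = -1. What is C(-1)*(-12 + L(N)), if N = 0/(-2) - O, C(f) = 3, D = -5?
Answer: -51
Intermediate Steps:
N = 1 (N = 0/(-2) - 1*(-1) = 0*(-½) + 1 = 0 + 1 = 1)
L(m) = -5/m
C(-1)*(-12 + L(N)) = 3*(-12 - 5/1) = 3*(-12 - 5*1) = 3*(-12 - 5) = 3*(-17) = -51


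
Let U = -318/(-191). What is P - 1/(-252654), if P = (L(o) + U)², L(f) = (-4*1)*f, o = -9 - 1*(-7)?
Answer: 860973114745/9217070574 ≈ 93.411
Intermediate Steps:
o = -2 (o = -9 + 7 = -2)
L(f) = -4*f
U = 318/191 (U = -318*(-1/191) = 318/191 ≈ 1.6649)
P = 3407716/36481 (P = (-4*(-2) + 318/191)² = (8 + 318/191)² = (1846/191)² = 3407716/36481 ≈ 93.411)
P - 1/(-252654) = 3407716/36481 - 1/(-252654) = 3407716/36481 - 1*(-1/252654) = 3407716/36481 + 1/252654 = 860973114745/9217070574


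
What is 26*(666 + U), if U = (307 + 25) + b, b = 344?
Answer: 34892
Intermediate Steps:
U = 676 (U = (307 + 25) + 344 = 332 + 344 = 676)
26*(666 + U) = 26*(666 + 676) = 26*1342 = 34892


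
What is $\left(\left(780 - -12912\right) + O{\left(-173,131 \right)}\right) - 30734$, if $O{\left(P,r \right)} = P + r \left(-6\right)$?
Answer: $-18001$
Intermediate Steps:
$O{\left(P,r \right)} = P - 6 r$
$\left(\left(780 - -12912\right) + O{\left(-173,131 \right)}\right) - 30734 = \left(\left(780 - -12912\right) - 959\right) - 30734 = \left(\left(780 + 12912\right) - 959\right) - 30734 = \left(13692 - 959\right) - 30734 = 12733 - 30734 = -18001$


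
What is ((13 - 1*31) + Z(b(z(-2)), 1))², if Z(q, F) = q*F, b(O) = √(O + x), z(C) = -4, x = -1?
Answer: (18 - I*√5)² ≈ 319.0 - 80.498*I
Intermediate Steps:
b(O) = √(-1 + O) (b(O) = √(O - 1) = √(-1 + O))
Z(q, F) = F*q
((13 - 1*31) + Z(b(z(-2)), 1))² = ((13 - 1*31) + 1*√(-1 - 4))² = ((13 - 31) + 1*√(-5))² = (-18 + 1*(I*√5))² = (-18 + I*√5)²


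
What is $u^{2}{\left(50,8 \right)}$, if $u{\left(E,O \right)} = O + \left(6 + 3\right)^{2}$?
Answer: $7921$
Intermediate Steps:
$u{\left(E,O \right)} = 81 + O$ ($u{\left(E,O \right)} = O + 9^{2} = O + 81 = 81 + O$)
$u^{2}{\left(50,8 \right)} = \left(81 + 8\right)^{2} = 89^{2} = 7921$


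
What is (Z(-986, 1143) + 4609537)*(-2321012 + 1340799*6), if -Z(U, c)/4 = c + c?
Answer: 26331646646326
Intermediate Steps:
Z(U, c) = -8*c (Z(U, c) = -4*(c + c) = -8*c)
(Z(-986, 1143) + 4609537)*(-2321012 + 1340799*6) = (-8*1143 + 4609537)*(-2321012 + 1340799*6) = (-9144 + 4609537)*(-2321012 + 8044794) = 4600393*5723782 = 26331646646326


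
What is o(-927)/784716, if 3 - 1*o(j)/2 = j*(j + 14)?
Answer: -141058/65393 ≈ -2.1571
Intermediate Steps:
o(j) = 6 - 2*j*(14 + j) (o(j) = 6 - 2*j*(j + 14) = 6 - 2*j*(14 + j))
o(-927)/784716 = (6 - 28*(-927) - 2*(-927)**2)/784716 = (6 + 25956 - 2*859329)*(1/784716) = (6 + 25956 - 1718658)*(1/784716) = -1692696*1/784716 = -141058/65393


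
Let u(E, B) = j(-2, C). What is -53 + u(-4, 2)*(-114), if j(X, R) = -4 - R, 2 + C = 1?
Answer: 289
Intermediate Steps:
C = -1 (C = -2 + 1 = -1)
u(E, B) = -3 (u(E, B) = -4 - 1*(-1) = -4 + 1 = -3)
-53 + u(-4, 2)*(-114) = -53 - 3*(-114) = -53 + 342 = 289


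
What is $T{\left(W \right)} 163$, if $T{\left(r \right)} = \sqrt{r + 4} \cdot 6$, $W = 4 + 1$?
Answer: $2934$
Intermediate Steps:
$W = 5$
$T{\left(r \right)} = 6 \sqrt{4 + r}$ ($T{\left(r \right)} = \sqrt{4 + r} 6 = 6 \sqrt{4 + r}$)
$T{\left(W \right)} 163 = 6 \sqrt{4 + 5} \cdot 163 = 6 \sqrt{9} \cdot 163 = 6 \cdot 3 \cdot 163 = 18 \cdot 163 = 2934$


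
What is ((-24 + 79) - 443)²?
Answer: 150544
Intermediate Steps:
((-24 + 79) - 443)² = (55 - 443)² = (-388)² = 150544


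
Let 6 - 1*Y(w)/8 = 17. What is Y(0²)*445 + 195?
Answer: -38965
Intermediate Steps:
Y(w) = -88 (Y(w) = 48 - 8*17 = 48 - 136 = -88)
Y(0²)*445 + 195 = -88*445 + 195 = -39160 + 195 = -38965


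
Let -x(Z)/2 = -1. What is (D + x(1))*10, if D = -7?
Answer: -50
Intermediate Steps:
x(Z) = 2 (x(Z) = -2*(-1) = 2)
(D + x(1))*10 = (-7 + 2)*10 = -5*10 = -50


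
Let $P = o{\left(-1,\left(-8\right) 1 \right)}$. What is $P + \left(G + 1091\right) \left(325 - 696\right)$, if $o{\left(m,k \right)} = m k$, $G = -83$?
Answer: $-373960$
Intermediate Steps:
$o{\left(m,k \right)} = k m$
$P = 8$ ($P = \left(-8\right) 1 \left(-1\right) = \left(-8\right) \left(-1\right) = 8$)
$P + \left(G + 1091\right) \left(325 - 696\right) = 8 + \left(-83 + 1091\right) \left(325 - 696\right) = 8 + 1008 \left(-371\right) = 8 - 373968 = -373960$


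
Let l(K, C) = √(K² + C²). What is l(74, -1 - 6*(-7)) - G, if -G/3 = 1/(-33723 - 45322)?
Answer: -3/79045 + √7157 ≈ 84.599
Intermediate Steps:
l(K, C) = √(C² + K²)
G = 3/79045 (G = -3/(-33723 - 45322) = -3/(-79045) = -3*(-1/79045) = 3/79045 ≈ 3.7953e-5)
l(74, -1 - 6*(-7)) - G = √((-1 - 6*(-7))² + 74²) - 1*3/79045 = √((-1 + 42)² + 5476) - 3/79045 = √(41² + 5476) - 3/79045 = √(1681 + 5476) - 3/79045 = √7157 - 3/79045 = -3/79045 + √7157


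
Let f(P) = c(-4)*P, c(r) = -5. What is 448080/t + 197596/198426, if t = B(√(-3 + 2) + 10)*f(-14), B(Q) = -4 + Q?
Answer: 26698805306/25696167 - 44808*I/259 ≈ 1039.0 - 173.0*I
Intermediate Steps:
f(P) = -5*P
t = 420 + 70*I (t = (-4 + (√(-3 + 2) + 10))*(-5*(-14)) = (-4 + (√(-1) + 10))*70 = (-4 + (I + 10))*70 = (-4 + (10 + I))*70 = (6 + I)*70 = 420 + 70*I ≈ 420.0 + 70.0*I)
448080/t + 197596/198426 = 448080/(420 + 70*I) + 197596/198426 = 448080*((420 - 70*I)/181300) + 197596*(1/198426) = 22404*(420 - 70*I)/9065 + 98798/99213 = 98798/99213 + 22404*(420 - 70*I)/9065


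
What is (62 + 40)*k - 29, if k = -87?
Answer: -8903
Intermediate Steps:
(62 + 40)*k - 29 = (62 + 40)*(-87) - 29 = 102*(-87) - 29 = -8874 - 29 = -8903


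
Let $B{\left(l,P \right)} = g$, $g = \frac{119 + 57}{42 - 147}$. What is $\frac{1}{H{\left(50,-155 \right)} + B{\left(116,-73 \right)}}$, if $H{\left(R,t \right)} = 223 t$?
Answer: $- \frac{105}{3629501} \approx -2.893 \cdot 10^{-5}$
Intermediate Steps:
$g = - \frac{176}{105}$ ($g = \frac{176}{-105} = 176 \left(- \frac{1}{105}\right) = - \frac{176}{105} \approx -1.6762$)
$B{\left(l,P \right)} = - \frac{176}{105}$
$\frac{1}{H{\left(50,-155 \right)} + B{\left(116,-73 \right)}} = \frac{1}{223 \left(-155\right) - \frac{176}{105}} = \frac{1}{-34565 - \frac{176}{105}} = \frac{1}{- \frac{3629501}{105}} = - \frac{105}{3629501}$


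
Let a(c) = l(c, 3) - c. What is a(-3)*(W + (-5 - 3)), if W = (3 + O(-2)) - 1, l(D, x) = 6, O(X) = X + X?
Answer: -90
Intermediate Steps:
O(X) = 2*X
a(c) = 6 - c
W = -2 (W = (3 + 2*(-2)) - 1 = (3 - 4) - 1 = -1 - 1 = -2)
a(-3)*(W + (-5 - 3)) = (6 - 1*(-3))*(-2 + (-5 - 3)) = (6 + 3)*(-2 - 8) = 9*(-10) = -90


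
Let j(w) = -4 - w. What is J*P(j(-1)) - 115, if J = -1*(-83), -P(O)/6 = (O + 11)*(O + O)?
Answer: 23789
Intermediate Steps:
P(O) = -12*O*(11 + O) (P(O) = -6*(O + 11)*(O + O) = -6*(11 + O)*2*O = -12*O*(11 + O))
J = 83
J*P(j(-1)) - 115 = 83*(-12*(-4 - 1*(-1))*(11 + (-4 - 1*(-1)))) - 115 = 83*(-12*(-4 + 1)*(11 + (-4 + 1))) - 115 = 83*(-12*(-3)*(11 - 3)) - 115 = 83*(-12*(-3)*8) - 115 = 83*288 - 115 = 23904 - 115 = 23789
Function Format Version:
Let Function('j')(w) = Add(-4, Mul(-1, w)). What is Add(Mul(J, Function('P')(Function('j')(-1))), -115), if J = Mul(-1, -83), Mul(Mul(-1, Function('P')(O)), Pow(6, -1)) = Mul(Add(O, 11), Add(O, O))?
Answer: 23789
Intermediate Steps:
Function('P')(O) = Mul(-12, O, Add(11, O)) (Function('P')(O) = Mul(-6, Mul(Add(O, 11), Add(O, O))) = Mul(-6, Mul(Add(11, O), Mul(2, O))) = Mul(-6, Mul(2, O, Add(11, O))) = Mul(-12, O, Add(11, O)))
J = 83
Add(Mul(J, Function('P')(Function('j')(-1))), -115) = Add(Mul(83, Mul(-12, Add(-4, Mul(-1, -1)), Add(11, Add(-4, Mul(-1, -1))))), -115) = Add(Mul(83, Mul(-12, Add(-4, 1), Add(11, Add(-4, 1)))), -115) = Add(Mul(83, Mul(-12, -3, Add(11, -3))), -115) = Add(Mul(83, Mul(-12, -3, 8)), -115) = Add(Mul(83, 288), -115) = Add(23904, -115) = 23789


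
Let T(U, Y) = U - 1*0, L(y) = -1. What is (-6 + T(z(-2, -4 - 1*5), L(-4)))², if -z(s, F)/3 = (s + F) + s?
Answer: 1089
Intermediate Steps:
z(s, F) = -6*s - 3*F (z(s, F) = -3*((s + F) + s) = -3*((F + s) + s) = -3*(F + 2*s) = -6*s - 3*F)
T(U, Y) = U (T(U, Y) = U + 0 = U)
(-6 + T(z(-2, -4 - 1*5), L(-4)))² = (-6 + (-6*(-2) - 3*(-4 - 1*5)))² = (-6 + (12 - 3*(-4 - 5)))² = (-6 + (12 - 3*(-9)))² = (-6 + (12 + 27))² = (-6 + 39)² = 33² = 1089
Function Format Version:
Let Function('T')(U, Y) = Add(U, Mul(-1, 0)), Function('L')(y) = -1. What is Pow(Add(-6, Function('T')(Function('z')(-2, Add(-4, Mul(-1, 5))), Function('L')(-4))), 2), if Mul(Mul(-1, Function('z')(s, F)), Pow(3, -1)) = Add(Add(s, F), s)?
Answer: 1089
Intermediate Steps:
Function('z')(s, F) = Add(Mul(-6, s), Mul(-3, F)) (Function('z')(s, F) = Mul(-3, Add(Add(s, F), s)) = Mul(-3, Add(Add(F, s), s)) = Mul(-3, Add(F, Mul(2, s))) = Add(Mul(-6, s), Mul(-3, F)))
Function('T')(U, Y) = U (Function('T')(U, Y) = Add(U, 0) = U)
Pow(Add(-6, Function('T')(Function('z')(-2, Add(-4, Mul(-1, 5))), Function('L')(-4))), 2) = Pow(Add(-6, Add(Mul(-6, -2), Mul(-3, Add(-4, Mul(-1, 5))))), 2) = Pow(Add(-6, Add(12, Mul(-3, Add(-4, -5)))), 2) = Pow(Add(-6, Add(12, Mul(-3, -9))), 2) = Pow(Add(-6, Add(12, 27)), 2) = Pow(Add(-6, 39), 2) = Pow(33, 2) = 1089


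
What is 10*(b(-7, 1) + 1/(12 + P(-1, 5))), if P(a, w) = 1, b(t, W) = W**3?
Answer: 140/13 ≈ 10.769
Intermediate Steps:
10*(b(-7, 1) + 1/(12 + P(-1, 5))) = 10*(1**3 + 1/(12 + 1)) = 10*(1 + 1/13) = 10*(14/13) = 140/13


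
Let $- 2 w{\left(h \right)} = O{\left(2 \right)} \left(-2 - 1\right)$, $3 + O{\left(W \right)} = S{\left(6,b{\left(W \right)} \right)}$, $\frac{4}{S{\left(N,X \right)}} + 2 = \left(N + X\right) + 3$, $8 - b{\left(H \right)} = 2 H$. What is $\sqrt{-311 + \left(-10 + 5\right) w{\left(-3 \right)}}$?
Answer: $\frac{i \sqrt{140954}}{22} \approx 17.065 i$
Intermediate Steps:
$b{\left(H \right)} = 8 - 2 H$
$S{\left(N,X \right)} = \frac{4}{1 + N + X}$ ($S{\left(N,X \right)} = \frac{4}{-2 + \left(\left(N + X\right) + 3\right)} = \frac{4}{-2 + \left(3 + N + X\right)} = \frac{4}{1 + N + X}$)
$O{\left(W \right)} = -3 + \frac{4}{15 - 2 W}$ ($O{\left(W \right)} = -3 + \frac{4}{1 + 6 - \left(-8 + 2 W\right)} = -3 + \frac{4}{15 - 2 W}$)
$w{\left(h \right)} = - \frac{87}{22}$ ($w{\left(h \right)} = - \frac{\frac{41 - 12}{-15 + 2 \cdot 2} \left(-2 - 1\right)}{2} = - \frac{\frac{41 - 12}{-15 + 4} \left(-3\right)}{2} = - \frac{\frac{1}{-11} \cdot 29 \left(-3\right)}{2} = - \frac{\left(- \frac{1}{11}\right) 29 \left(-3\right)}{2} = - \frac{\left(- \frac{29}{11}\right) \left(-3\right)}{2} = \left(- \frac{1}{2}\right) \frac{87}{11} = - \frac{87}{22}$)
$\sqrt{-311 + \left(-10 + 5\right) w{\left(-3 \right)}} = \sqrt{-311 + \left(-10 + 5\right) \left(- \frac{87}{22}\right)} = \sqrt{-311 - - \frac{435}{22}} = \sqrt{-311 + \frac{435}{22}} = \sqrt{- \frac{6407}{22}} = \frac{i \sqrt{140954}}{22}$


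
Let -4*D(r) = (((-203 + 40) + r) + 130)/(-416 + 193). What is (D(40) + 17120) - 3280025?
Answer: -2910511253/892 ≈ -3.2629e+6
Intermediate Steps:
D(r) = -33/892 + r/892 (D(r) = -(((-203 + 40) + r) + 130)/(4*(-416 + 193)) = -((-163 + r) + 130)/(4*(-223)) = -(-33 + r)*(-1)/(4*223) = -(33/223 - r/223)/4 = -33/892 + r/892)
(D(40) + 17120) - 3280025 = ((-33/892 + (1/892)*40) + 17120) - 3280025 = ((-33/892 + 10/223) + 17120) - 3280025 = (7/892 + 17120) - 3280025 = 15271047/892 - 3280025 = -2910511253/892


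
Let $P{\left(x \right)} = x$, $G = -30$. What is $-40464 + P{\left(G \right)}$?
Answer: $-40494$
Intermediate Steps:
$-40464 + P{\left(G \right)} = -40464 - 30 = -40494$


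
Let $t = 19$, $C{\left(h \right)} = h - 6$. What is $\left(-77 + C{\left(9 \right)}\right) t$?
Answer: $-1406$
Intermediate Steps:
$C{\left(h \right)} = -6 + h$ ($C{\left(h \right)} = h - 6 = -6 + h$)
$\left(-77 + C{\left(9 \right)}\right) t = \left(-77 + \left(-6 + 9\right)\right) 19 = \left(-77 + 3\right) 19 = \left(-74\right) 19 = -1406$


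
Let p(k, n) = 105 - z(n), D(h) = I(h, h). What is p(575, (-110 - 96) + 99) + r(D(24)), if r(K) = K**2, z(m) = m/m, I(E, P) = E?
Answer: 680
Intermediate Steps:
z(m) = 1
D(h) = h
p(k, n) = 104 (p(k, n) = 105 - 1*1 = 105 - 1 = 104)
p(575, (-110 - 96) + 99) + r(D(24)) = 104 + 24**2 = 104 + 576 = 680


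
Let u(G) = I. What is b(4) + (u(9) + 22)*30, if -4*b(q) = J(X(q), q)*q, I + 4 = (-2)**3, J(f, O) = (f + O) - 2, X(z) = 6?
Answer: 292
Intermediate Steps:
J(f, O) = -2 + O + f (J(f, O) = (O + f) - 2 = -2 + O + f)
I = -12 (I = -4 + (-2)**3 = -4 - 8 = -12)
u(G) = -12
b(q) = -q*(4 + q)/4 (b(q) = -(-2 + q + 6)*q/4 = -(4 + q)*q/4 = -q*(4 + q)/4)
b(4) + (u(9) + 22)*30 = -1/4*4*(4 + 4) + (-12 + 22)*30 = -1/4*4*8 + 10*30 = -8 + 300 = 292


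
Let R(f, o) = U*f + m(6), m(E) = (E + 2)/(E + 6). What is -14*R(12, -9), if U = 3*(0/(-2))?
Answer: -28/3 ≈ -9.3333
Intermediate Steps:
U = 0 (U = 3*(0*(-½)) = 3*0 = 0)
m(E) = (2 + E)/(6 + E)
R(f, o) = ⅔ (R(f, o) = 0*f + (2 + 6)/(6 + 6) = 0 + 8/12 = 0 + (1/12)*8 = 0 + ⅔ = ⅔)
-14*R(12, -9) = -14*⅔ = -28/3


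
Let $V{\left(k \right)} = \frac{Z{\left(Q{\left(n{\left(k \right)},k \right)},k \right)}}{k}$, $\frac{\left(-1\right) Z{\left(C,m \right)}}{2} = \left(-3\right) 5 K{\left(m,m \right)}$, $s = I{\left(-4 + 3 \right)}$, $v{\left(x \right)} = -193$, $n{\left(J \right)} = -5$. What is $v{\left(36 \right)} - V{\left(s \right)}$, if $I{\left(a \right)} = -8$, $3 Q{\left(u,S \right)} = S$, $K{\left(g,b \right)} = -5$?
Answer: $- \frac{847}{4} \approx -211.75$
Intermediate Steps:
$Q{\left(u,S \right)} = \frac{S}{3}$
$s = -8$
$Z{\left(C,m \right)} = -150$ ($Z{\left(C,m \right)} = - 2 \left(-3\right) 5 \left(-5\right) = - 2 \left(\left(-15\right) \left(-5\right)\right) = \left(-2\right) 75 = -150$)
$V{\left(k \right)} = - \frac{150}{k}$
$v{\left(36 \right)} - V{\left(s \right)} = -193 - - \frac{150}{-8} = -193 - \left(-150\right) \left(- \frac{1}{8}\right) = -193 - \frac{75}{4} = - \frac{847}{4}$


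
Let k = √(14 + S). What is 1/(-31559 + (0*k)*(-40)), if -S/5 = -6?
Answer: -1/31559 ≈ -3.1687e-5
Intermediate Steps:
S = 30 (S = -5*(-6) = 30)
k = 2*√11 (k = √(14 + 30) = √44 = 2*√11 ≈ 6.6332)
1/(-31559 + (0*k)*(-40)) = 1/(-31559 + (0*(2*√11))*(-40)) = 1/(-31559 + 0*(-40)) = 1/(-31559 + 0) = 1/(-31559) = -1/31559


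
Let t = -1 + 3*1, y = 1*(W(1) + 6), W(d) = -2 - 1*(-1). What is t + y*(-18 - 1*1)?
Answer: -93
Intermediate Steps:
W(d) = -1 (W(d) = -2 + 1 = -1)
y = 5 (y = 1*(-1 + 6) = 1*5 = 5)
t = 2 (t = -1 + 3 = 2)
t + y*(-18 - 1*1) = 2 + 5*(-18 - 1*1) = 2 + 5*(-18 - 1) = 2 + 5*(-19) = 2 - 95 = -93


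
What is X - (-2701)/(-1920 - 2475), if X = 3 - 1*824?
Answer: -3610996/4395 ≈ -821.61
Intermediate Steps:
X = -821 (X = 3 - 824 = -821)
X - (-2701)/(-1920 - 2475) = -821 - (-2701)/(-1920 - 2475) = -821 - (-2701)/(-4395) = -821 - (-2701)*(-1)/4395 = -821 - 1*2701/4395 = -821 - 2701/4395 = -3610996/4395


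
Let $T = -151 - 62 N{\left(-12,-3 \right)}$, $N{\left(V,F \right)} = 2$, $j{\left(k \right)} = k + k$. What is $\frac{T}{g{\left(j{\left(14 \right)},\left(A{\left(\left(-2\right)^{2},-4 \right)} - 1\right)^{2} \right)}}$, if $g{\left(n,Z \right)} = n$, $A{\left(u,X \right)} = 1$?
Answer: $- \frac{275}{28} \approx -9.8214$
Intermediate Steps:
$j{\left(k \right)} = 2 k$
$T = -275$ ($T = -151 - 124 = -275$)
$\frac{T}{g{\left(j{\left(14 \right)},\left(A{\left(\left(-2\right)^{2},-4 \right)} - 1\right)^{2} \right)}} = - \frac{275}{2 \cdot 14} = - \frac{275}{28}$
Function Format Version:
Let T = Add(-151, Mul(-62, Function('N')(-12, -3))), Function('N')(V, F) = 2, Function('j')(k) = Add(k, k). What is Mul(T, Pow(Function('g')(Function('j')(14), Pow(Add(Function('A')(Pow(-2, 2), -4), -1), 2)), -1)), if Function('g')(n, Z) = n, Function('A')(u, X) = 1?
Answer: Rational(-275, 28) ≈ -9.8214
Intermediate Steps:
Function('j')(k) = Mul(2, k)
T = -275 (T = Add(-151, Mul(-62, 2)) = Add(-151, -124) = -275)
Mul(T, Pow(Function('g')(Function('j')(14), Pow(Add(Function('A')(Pow(-2, 2), -4), -1), 2)), -1)) = Mul(-275, Pow(Mul(2, 14), -1)) = Mul(-275, Pow(28, -1)) = Mul(-275, Rational(1, 28)) = Rational(-275, 28)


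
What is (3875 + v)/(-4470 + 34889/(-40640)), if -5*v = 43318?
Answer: 194608704/181695689 ≈ 1.0711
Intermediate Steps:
v = -43318/5 (v = -⅕*43318 = -43318/5 ≈ -8663.6)
(3875 + v)/(-4470 + 34889/(-40640)) = (3875 - 43318/5)/(-4470 + 34889/(-40640)) = -23943/(5*(-4470 + 34889*(-1/40640))) = -23943/(5*(-4470 - 34889/40640)) = -23943/(5*(-181695689/40640)) = -23943/5*(-40640/181695689) = 194608704/181695689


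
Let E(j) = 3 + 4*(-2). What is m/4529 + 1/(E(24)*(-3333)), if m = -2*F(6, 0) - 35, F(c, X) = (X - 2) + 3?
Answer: -612076/75475785 ≈ -0.0081096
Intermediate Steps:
E(j) = -5 (E(j) = 3 - 8 = -5)
F(c, X) = 1 + X (F(c, X) = (-2 + X) + 3 = 1 + X)
m = -37 (m = -2*(1 + 0) - 35 = -2*1 - 35 = -2 - 35 = -37)
m/4529 + 1/(E(24)*(-3333)) = -37/4529 + 1/(-5*(-3333)) = -37*1/4529 - ⅕*(-1/3333) = -37/4529 + 1/16665 = -612076/75475785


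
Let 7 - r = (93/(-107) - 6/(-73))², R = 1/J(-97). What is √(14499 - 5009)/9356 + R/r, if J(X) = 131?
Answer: 61011721/50997833378 + √9490/9356 ≈ 0.011609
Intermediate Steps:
R = 1/131 ≈ 0.0076336
r = 389296438/61011721 (r = 7 - (93/(-107) - 6/(-73))² = 7 - (93*(-1/107) - 6*(-1/73))² = 7 - (-93/107 + 6/73)² = 7 - (-6147/7811)² = 7 - 1*37785609/61011721 = 7 - 37785609/61011721 = 389296438/61011721 ≈ 6.3807)
√(14499 - 5009)/9356 + R/r = √(14499 - 5009)/9356 + 1/(131*(389296438/61011721)) = √9490*(1/9356) + (1/131)*(61011721/389296438) = √9490/9356 + 61011721/50997833378 = 61011721/50997833378 + √9490/9356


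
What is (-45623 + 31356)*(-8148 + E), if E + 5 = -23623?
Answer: 453348192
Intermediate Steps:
E = -23628 (E = -5 - 23623 = -23628)
(-45623 + 31356)*(-8148 + E) = (-45623 + 31356)*(-8148 - 23628) = -14267*(-31776) = 453348192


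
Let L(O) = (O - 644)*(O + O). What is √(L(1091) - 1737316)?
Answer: I*√761962 ≈ 872.9*I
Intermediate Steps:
L(O) = 2*O*(-644 + O) (L(O) = (-644 + O)*(2*O) = 2*O*(-644 + O))
√(L(1091) - 1737316) = √(2*1091*(-644 + 1091) - 1737316) = √(2*1091*447 - 1737316) = √(975354 - 1737316) = √(-761962) = I*√761962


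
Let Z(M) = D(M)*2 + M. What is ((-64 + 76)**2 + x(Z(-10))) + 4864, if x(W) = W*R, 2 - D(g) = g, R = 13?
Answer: 5190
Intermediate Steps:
D(g) = 2 - g
Z(M) = 4 - M (Z(M) = (2 - M)*2 + M = (4 - 2*M) + M = 4 - M)
x(W) = 13*W (x(W) = W*13 = 13*W)
((-64 + 76)**2 + x(Z(-10))) + 4864 = ((-64 + 76)**2 + 13*(4 - 1*(-10))) + 4864 = (12**2 + 13*(4 + 10)) + 4864 = (144 + 13*14) + 4864 = (144 + 182) + 4864 = 326 + 4864 = 5190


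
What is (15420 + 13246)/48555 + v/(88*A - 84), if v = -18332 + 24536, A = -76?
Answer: -26777267/82203615 ≈ -0.32574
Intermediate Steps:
v = 6204
(15420 + 13246)/48555 + v/(88*A - 84) = (15420 + 13246)/48555 + 6204/(88*(-76) - 84) = 28666*(1/48555) + 6204/(-6688 - 84) = 28666/48555 + 6204/(-6772) = 28666/48555 + 6204*(-1/6772) = 28666/48555 - 1551/1693 = -26777267/82203615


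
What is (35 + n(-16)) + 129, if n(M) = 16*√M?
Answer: 164 + 64*I ≈ 164.0 + 64.0*I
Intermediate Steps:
(35 + n(-16)) + 129 = (35 + 16*√(-16)) + 129 = (35 + 16*(4*I)) + 129 = (35 + 64*I) + 129 = 164 + 64*I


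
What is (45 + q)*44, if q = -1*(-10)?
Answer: 2420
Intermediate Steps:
q = 10
(45 + q)*44 = (45 + 10)*44 = 55*44 = 2420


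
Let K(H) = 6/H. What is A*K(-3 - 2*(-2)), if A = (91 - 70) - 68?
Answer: -282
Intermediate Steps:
A = -47 (A = 21 - 68 = -47)
A*K(-3 - 2*(-2)) = -282/(-3 - 2*(-2)) = -282/(-3 + 4) = -282/1 = -282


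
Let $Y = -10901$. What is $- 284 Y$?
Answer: $3095884$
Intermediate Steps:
$- 284 Y = \left(-284\right) \left(-10901\right) = 3095884$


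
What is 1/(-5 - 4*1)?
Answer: -1/9 ≈ -0.11111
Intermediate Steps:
1/(-5 - 4*1) = 1/(-5 - 4) = 1/(-9) = -1/9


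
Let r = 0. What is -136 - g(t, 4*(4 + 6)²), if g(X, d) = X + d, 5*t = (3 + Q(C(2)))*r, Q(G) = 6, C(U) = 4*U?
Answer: -536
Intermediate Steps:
t = 0 (t = ((3 + 6)*0)/5 = (9*0)/5 = (⅕)*0 = 0)
-136 - g(t, 4*(4 + 6)²) = -136 - (0 + 4*(4 + 6)²) = -136 - (0 + 4*10²) = -136 - (0 + 4*100) = -136 - (0 + 400) = -136 - 1*400 = -136 - 400 = -536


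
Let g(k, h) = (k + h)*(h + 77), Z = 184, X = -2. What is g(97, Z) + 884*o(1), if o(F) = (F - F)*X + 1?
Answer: 74225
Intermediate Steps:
o(F) = 1 (o(F) = (F - F)*(-2) + 1 = 0*(-2) + 1 = 0 + 1 = 1)
g(k, h) = (77 + h)*(h + k) (g(k, h) = (h + k)*(77 + h) = (77 + h)*(h + k))
g(97, Z) + 884*o(1) = (184² + 77*184 + 77*97 + 184*97) + 884*1 = (33856 + 14168 + 7469 + 17848) + 884 = 73341 + 884 = 74225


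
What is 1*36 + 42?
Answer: 78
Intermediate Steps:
1*36 + 42 = 36 + 42 = 78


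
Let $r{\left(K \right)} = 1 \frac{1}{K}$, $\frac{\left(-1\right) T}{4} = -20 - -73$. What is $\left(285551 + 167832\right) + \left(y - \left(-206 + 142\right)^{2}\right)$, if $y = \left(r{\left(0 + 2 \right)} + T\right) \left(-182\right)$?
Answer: $487780$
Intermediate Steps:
$T = -212$ ($T = - 4 \left(-20 - -73\right) = - 4 \left(-20 + 73\right) = \left(-4\right) 53 = -212$)
$r{\left(K \right)} = \frac{1}{K}$
$y = 38493$ ($y = \left(\frac{1}{0 + 2} - 212\right) \left(-182\right) = \left(\frac{1}{2} - 212\right) \left(-182\right) = \left(- \frac{423}{2}\right) \left(-182\right) = 38493$)
$\left(285551 + 167832\right) + \left(y - \left(-206 + 142\right)^{2}\right) = \left(285551 + 167832\right) + \left(38493 - \left(-206 + 142\right)^{2}\right) = 453383 + \left(38493 - \left(-64\right)^{2}\right) = 453383 + \left(38493 - 4096\right) = 453383 + 34397 = 487780$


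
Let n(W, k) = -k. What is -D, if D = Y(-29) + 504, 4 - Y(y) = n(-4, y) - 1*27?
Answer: -506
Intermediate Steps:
Y(y) = 31 + y (Y(y) = 4 - (-y - 1*27) = 4 - (-y - 27) = 4 - (-27 - y) = 4 + (27 + y) = 31 + y)
D = 506 (D = (31 - 29) + 504 = 2 + 504 = 506)
-D = -1*506 = -506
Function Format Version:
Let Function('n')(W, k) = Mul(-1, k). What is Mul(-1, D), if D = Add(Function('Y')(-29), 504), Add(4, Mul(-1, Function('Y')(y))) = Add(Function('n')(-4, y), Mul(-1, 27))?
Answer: -506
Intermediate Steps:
Function('Y')(y) = Add(31, y) (Function('Y')(y) = Add(4, Mul(-1, Add(Mul(-1, y), Mul(-1, 27)))) = Add(4, Mul(-1, Add(Mul(-1, y), -27))) = Add(4, Mul(-1, Add(-27, Mul(-1, y)))) = Add(4, Add(27, y)) = Add(31, y))
D = 506 (D = Add(Add(31, -29), 504) = Add(2, 504) = 506)
Mul(-1, D) = Mul(-1, 506) = -506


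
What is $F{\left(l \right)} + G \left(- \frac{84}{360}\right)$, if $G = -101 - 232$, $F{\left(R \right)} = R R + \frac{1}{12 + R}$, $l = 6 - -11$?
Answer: $\frac{106353}{290} \approx 366.73$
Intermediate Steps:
$l = 17$ ($l = 6 + 11 = 17$)
$F{\left(R \right)} = R^{2} + \frac{1}{12 + R}$
$G = -333$ ($G = -101 - 232 = -333$)
$F{\left(l \right)} + G \left(- \frac{84}{360}\right) = \frac{1 + 17^{3} + 12 \cdot 17^{2}}{12 + 17} - 333 \left(- \frac{84}{360}\right) = \frac{1 + 4913 + 12 \cdot 289}{29} - 333 \left(\left(-84\right) \frac{1}{360}\right) = \frac{1 + 4913 + 3468}{29} - - \frac{777}{10} = \frac{1}{29} \cdot 8382 + \frac{777}{10} = \frac{8382}{29} + \frac{777}{10} = \frac{106353}{290}$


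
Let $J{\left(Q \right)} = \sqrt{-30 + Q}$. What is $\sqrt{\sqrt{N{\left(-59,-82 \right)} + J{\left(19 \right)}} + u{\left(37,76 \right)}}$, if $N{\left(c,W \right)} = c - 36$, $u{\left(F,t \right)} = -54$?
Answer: $\sqrt{-54 + \sqrt{-95 + i \sqrt{11}}} \approx 0.66165 + 7.3667 i$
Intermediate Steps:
$N{\left(c,W \right)} = -36 + c$ ($N{\left(c,W \right)} = c - 36 = -36 + c$)
$\sqrt{\sqrt{N{\left(-59,-82 \right)} + J{\left(19 \right)}} + u{\left(37,76 \right)}} = \sqrt{\sqrt{\left(-36 - 59\right) + \sqrt{-30 + 19}} - 54} = \sqrt{\sqrt{-95 + \sqrt{-11}} - 54} = \sqrt{\sqrt{-95 + i \sqrt{11}} - 54} = \sqrt{-54 + \sqrt{-95 + i \sqrt{11}}}$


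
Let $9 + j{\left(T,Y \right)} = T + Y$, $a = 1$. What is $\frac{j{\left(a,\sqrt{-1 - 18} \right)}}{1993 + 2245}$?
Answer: $- \frac{4}{2119} + \frac{i \sqrt{19}}{4238} \approx -0.0018877 + 0.0010285 i$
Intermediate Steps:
$j{\left(T,Y \right)} = -9 + T + Y$ ($j{\left(T,Y \right)} = -9 + \left(T + Y\right) = -9 + T + Y$)
$\frac{j{\left(a,\sqrt{-1 - 18} \right)}}{1993 + 2245} = \frac{-9 + 1 + \sqrt{-1 - 18}}{1993 + 2245} = \frac{-9 + 1 + \sqrt{-19}}{4238} = \left(-9 + 1 + i \sqrt{19}\right) \frac{1}{4238} = \left(-8 + i \sqrt{19}\right) \frac{1}{4238} = - \frac{4}{2119} + \frac{i \sqrt{19}}{4238}$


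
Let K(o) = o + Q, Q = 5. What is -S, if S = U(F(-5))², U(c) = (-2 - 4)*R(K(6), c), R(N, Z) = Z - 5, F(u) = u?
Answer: -3600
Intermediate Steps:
K(o) = 5 + o (K(o) = o + 5 = 5 + o)
R(N, Z) = -5 + Z
U(c) = 30 - 6*c (U(c) = (-2 - 4)*(-5 + c) = -6*(-5 + c) = 30 - 6*c)
S = 3600 (S = (30 - 6*(-5))² = (30 + 30)² = 60² = 3600)
-S = -1*3600 = -3600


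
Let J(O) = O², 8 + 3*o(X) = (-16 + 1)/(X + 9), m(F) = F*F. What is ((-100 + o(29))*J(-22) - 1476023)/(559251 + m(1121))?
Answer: -86969309/103505844 ≈ -0.84024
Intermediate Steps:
m(F) = F²
o(X) = -8/3 - 5/(9 + X) (o(X) = -8/3 + ((-16 + 1)/(X + 9))/3 = -8/3 + (-15/(9 + X))/3 = -8/3 - 5/(9 + X))
((-100 + o(29))*J(-22) - 1476023)/(559251 + m(1121)) = ((-100 + (-87 - 8*29)/(3*(9 + 29)))*(-22)² - 1476023)/(559251 + 1121²) = ((-100 + (⅓)*(-87 - 232)/38)*484 - 1476023)/(559251 + 1256641) = ((-100 + (⅓)*(1/38)*(-319))*484 - 1476023)/1815892 = ((-100 - 319/114)*484 - 1476023)*(1/1815892) = (-11719/114*484 - 1476023)*(1/1815892) = (-2835998/57 - 1476023)*(1/1815892) = -86969309/57*1/1815892 = -86969309/103505844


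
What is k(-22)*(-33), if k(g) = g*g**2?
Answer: 351384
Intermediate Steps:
k(g) = g**3
k(-22)*(-33) = (-22)**3*(-33) = -10648*(-33) = 351384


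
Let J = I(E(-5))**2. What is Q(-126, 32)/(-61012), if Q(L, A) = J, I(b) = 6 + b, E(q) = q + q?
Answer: -4/15253 ≈ -0.00026224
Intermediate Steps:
E(q) = 2*q
J = 16 (J = (6 + 2*(-5))**2 = (6 - 10)**2 = (-4)**2 = 16)
Q(L, A) = 16
Q(-126, 32)/(-61012) = 16/(-61012) = 16*(-1/61012) = -4/15253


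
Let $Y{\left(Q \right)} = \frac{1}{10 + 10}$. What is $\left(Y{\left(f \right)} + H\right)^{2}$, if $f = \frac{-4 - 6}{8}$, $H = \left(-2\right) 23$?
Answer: $\frac{844561}{400} \approx 2111.4$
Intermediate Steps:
$H = -46$
$f = - \frac{5}{4}$ ($f = \left(-10\right) \frac{1}{8} = - \frac{5}{4} \approx -1.25$)
$Y{\left(Q \right)} = \frac{1}{20}$
$\left(Y{\left(f \right)} + H\right)^{2} = \left(\frac{1}{20} - 46\right)^{2} = \left(- \frac{919}{20}\right)^{2} = \frac{844561}{400}$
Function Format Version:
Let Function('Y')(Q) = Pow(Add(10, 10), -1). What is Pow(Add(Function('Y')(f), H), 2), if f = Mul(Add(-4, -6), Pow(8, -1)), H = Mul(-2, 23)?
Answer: Rational(844561, 400) ≈ 2111.4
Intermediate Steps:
H = -46
f = Rational(-5, 4) (f = Mul(-10, Rational(1, 8)) = Rational(-5, 4) ≈ -1.2500)
Function('Y')(Q) = Rational(1, 20) (Function('Y')(Q) = Pow(20, -1) = Rational(1, 20))
Pow(Add(Function('Y')(f), H), 2) = Pow(Add(Rational(1, 20), -46), 2) = Pow(Rational(-919, 20), 2) = Rational(844561, 400)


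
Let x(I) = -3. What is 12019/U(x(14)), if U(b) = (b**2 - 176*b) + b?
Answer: 12019/534 ≈ 22.507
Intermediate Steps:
U(b) = b**2 - 175*b
12019/U(x(14)) = 12019/((-3*(-175 - 3))) = 12019/((-3*(-178))) = 12019/534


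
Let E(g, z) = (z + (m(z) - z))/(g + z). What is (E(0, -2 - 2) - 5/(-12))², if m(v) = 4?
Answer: 49/144 ≈ 0.34028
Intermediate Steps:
E(g, z) = 4/(g + z) (E(g, z) = (z + (4 - z))/(g + z) = 4/(g + z))
(E(0, -2 - 2) - 5/(-12))² = (4/(0 + (-2 - 2)) - 5/(-12))² = (4/(0 - 4) - 5*(-1/12))² = (4/(-4) + 5/12)² = (4*(-¼) + 5/12)² = (-1 + 5/12)² = (-7/12)² = 49/144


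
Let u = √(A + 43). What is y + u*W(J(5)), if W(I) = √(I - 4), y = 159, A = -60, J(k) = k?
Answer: 159 + I*√17 ≈ 159.0 + 4.1231*I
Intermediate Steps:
W(I) = √(-4 + I)
u = I*√17 (u = √(-60 + 43) = √(-17) = I*√17 ≈ 4.1231*I)
y + u*W(J(5)) = 159 + (I*√17)*√(-4 + 5) = 159 + (I*√17)*√1 = 159 + (I*√17)*1 = 159 + I*√17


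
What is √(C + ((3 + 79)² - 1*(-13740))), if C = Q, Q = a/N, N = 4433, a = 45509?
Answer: √402349812293/4433 ≈ 143.09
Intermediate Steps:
Q = 45509/4433 ≈ 10.266
C = 45509/4433 ≈ 10.266
√(C + ((3 + 79)² - 1*(-13740))) = √(45509/4433 + ((3 + 79)² - 1*(-13740))) = √(45509/4433 + (82² + 13740)) = √(45509/4433 + (6724 + 13740)) = √(45509/4433 + 20464) = √(90762421/4433) = √402349812293/4433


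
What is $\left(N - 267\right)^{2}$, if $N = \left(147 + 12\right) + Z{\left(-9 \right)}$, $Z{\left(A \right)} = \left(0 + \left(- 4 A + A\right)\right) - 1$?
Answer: $6724$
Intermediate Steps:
$Z{\left(A \right)} = -1 - 3 A$ ($Z{\left(A \right)} = \left(0 - 3 A\right) - 1 = - 3 A - 1 = -1 - 3 A$)
$N = 185$ ($N = \left(147 + 12\right) - -26 = 159 + \left(-1 + 27\right) = 159 + 26 = 185$)
$\left(N - 267\right)^{2} = \left(185 - 267\right)^{2} = \left(-82\right)^{2} = 6724$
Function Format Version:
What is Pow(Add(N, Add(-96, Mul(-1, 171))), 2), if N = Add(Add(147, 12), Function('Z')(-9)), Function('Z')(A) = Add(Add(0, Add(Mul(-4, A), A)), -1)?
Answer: 6724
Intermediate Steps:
Function('Z')(A) = Add(-1, Mul(-3, A)) (Function('Z')(A) = Add(Add(0, Mul(-3, A)), -1) = Add(Mul(-3, A), -1) = Add(-1, Mul(-3, A)))
N = 185 (N = Add(Add(147, 12), Add(-1, Mul(-3, -9))) = Add(159, Add(-1, 27)) = Add(159, 26) = 185)
Pow(Add(N, Add(-96, Mul(-1, 171))), 2) = Pow(Add(185, Add(-96, Mul(-1, 171))), 2) = Pow(Add(185, Add(-96, -171)), 2) = Pow(Add(185, -267), 2) = Pow(-82, 2) = 6724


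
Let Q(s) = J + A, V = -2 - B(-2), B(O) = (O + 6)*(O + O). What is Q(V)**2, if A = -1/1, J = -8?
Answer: 81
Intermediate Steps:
A = -1 (A = -1*1 = -1)
B(O) = 2*O*(6 + O) (B(O) = (6 + O)*(2*O) = 2*O*(6 + O))
V = 14 (V = -2 - 2*(-2)*(6 - 2) = -2 - 2*(-2)*4 = -2 - 1*(-16) = -2 + 16 = 14)
Q(s) = -9 (Q(s) = -8 - 1 = -9)
Q(V)**2 = (-9)**2 = 81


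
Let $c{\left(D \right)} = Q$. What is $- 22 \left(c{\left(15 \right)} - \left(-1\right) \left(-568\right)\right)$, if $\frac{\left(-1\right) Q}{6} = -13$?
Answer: $10780$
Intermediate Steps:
$Q = 78$ ($Q = \left(-6\right) \left(-13\right) = 78$)
$c{\left(D \right)} = 78$
$- 22 \left(c{\left(15 \right)} - \left(-1\right) \left(-568\right)\right) = - 22 \left(78 - \left(-1\right) \left(-568\right)\right) = - 22 \left(78 - 568\right) = \left(-22\right) \left(-490\right) = 10780$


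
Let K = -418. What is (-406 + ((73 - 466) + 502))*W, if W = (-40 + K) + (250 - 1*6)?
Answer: 63558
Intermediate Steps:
W = -214 (W = (-40 - 418) + (250 - 1*6) = -458 + (250 - 6) = -458 + 244 = -214)
(-406 + ((73 - 466) + 502))*W = (-406 + ((73 - 466) + 502))*(-214) = (-406 + (-393 + 502))*(-214) = (-406 + 109)*(-214) = -297*(-214) = 63558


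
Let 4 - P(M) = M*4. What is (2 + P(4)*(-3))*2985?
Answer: 113430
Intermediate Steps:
P(M) = 4 - 4*M (P(M) = 4 - M*4 = 4 - 4*M)
(2 + P(4)*(-3))*2985 = (2 + (4 - 4*4)*(-3))*2985 = (2 + (4 - 16)*(-3))*2985 = (2 - 12*(-3))*2985 = (2 + 36)*2985 = 38*2985 = 113430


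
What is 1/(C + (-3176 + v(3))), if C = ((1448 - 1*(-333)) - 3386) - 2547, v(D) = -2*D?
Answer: -1/7334 ≈ -0.00013635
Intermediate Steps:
C = -4152 (C = ((1448 + 333) - 3386) - 2547 = (1781 - 3386) - 2547 = -1605 - 2547 = -4152)
1/(C + (-3176 + v(3))) = 1/(-4152 + (-3176 - 2*3)) = 1/(-4152 + (-3176 - 6)) = 1/(-4152 - 3182) = 1/(-7334) = -1/7334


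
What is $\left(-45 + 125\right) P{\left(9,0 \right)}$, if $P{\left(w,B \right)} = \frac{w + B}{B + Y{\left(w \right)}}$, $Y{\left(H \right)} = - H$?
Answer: $-80$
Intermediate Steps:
$P{\left(w,B \right)} = \frac{B + w}{B - w}$ ($P{\left(w,B \right)} = \frac{w + B}{B - w} = \frac{B + w}{B - w}$)
$\left(-45 + 125\right) P{\left(9,0 \right)} = \left(-45 + 125\right) \frac{0 + 9}{0 - 9} = 80 \frac{1}{0 - 9} \cdot 9 = 80 \frac{1}{-9} \cdot 9 = 80 \left(\left(- \frac{1}{9}\right) 9\right) = 80 \left(-1\right) = -80$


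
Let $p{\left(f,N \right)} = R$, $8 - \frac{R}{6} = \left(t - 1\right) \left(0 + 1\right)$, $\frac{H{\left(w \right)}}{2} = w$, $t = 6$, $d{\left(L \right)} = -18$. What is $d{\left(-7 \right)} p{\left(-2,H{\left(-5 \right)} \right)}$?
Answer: $-324$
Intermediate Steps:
$H{\left(w \right)} = 2 w$
$R = 18$ ($R = 48 - 6 \left(6 - 1\right) \left(0 + 1\right) = 48 - 6 \cdot 5 \cdot 1 = 48 - 30 = 18$)
$p{\left(f,N \right)} = 18$
$d{\left(-7 \right)} p{\left(-2,H{\left(-5 \right)} \right)} = \left(-18\right) 18 = -324$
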